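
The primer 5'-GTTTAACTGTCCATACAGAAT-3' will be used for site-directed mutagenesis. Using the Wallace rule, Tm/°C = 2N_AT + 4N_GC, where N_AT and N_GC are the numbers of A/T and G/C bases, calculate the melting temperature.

A=7, T=7, G=3, C=4
A+T = 14, G+C = 7
Tm = 4·7 + 2·14 = 28 + 28 = 56°C

56°C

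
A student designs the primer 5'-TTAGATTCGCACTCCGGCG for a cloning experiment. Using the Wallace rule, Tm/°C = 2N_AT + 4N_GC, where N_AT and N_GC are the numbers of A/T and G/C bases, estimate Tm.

60°C

Base counts: C=6, G=5, T=5, A=3
So N_AT = 8 and N_GC = 11.
Tm = 4·11 + 2·8 = 44 + 16 = 60°C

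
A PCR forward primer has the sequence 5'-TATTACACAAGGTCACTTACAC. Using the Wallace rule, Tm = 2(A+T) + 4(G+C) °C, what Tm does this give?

60°C

Counting bases: G=2, A=8, T=6, C=6
A+T = 14, G+C = 8
Tm = 4·8 + 2·14 = 32 + 28 = 60°C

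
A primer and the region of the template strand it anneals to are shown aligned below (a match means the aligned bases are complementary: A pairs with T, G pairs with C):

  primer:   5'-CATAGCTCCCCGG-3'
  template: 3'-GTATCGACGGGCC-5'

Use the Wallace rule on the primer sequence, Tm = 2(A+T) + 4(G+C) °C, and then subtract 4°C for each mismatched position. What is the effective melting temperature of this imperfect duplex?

Primer base counts: A=2, T=2, G=3, C=6 → A+T=4, G+C=9
Perfect-match Tm = 2(4) + 4(9) = 8 + 36 = 44°C
Mismatches (positions where the bases are not complementary): 1 (at position 8)
Effective Tm = 44 − 1×4 = 44 − 4 = 40°C

40°C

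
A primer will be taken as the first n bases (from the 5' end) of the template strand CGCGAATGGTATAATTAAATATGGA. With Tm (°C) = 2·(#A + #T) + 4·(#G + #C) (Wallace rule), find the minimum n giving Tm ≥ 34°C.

n = 11

First 10 bases: CGCGAATGGT → Tm = 32°C (< 34°C)
First 11 bases: CGCGAATGGTA → Tm = 34°C (≥ 34°C)
Since every base adds ≥2°C, Tm only increases with n, so the threshold is first crossed at n = 11.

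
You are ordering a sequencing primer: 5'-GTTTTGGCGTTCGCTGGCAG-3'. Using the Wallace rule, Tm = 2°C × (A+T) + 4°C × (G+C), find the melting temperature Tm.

64°C

Base counts: G=8, T=7, A=1, C=4
AT pairs contribute 8, GC pairs contribute 12.
Tm = 2(8) + 4(12) = 16 + 48 = 64°C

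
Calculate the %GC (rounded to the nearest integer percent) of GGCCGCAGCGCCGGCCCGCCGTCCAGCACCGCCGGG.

Base counts: T=1, C=18, A=3, G=14
G+C = 14 + 18 = 32 out of 36 bases
%GC = 32/36 × 100 = 88.89% ≈ 89%

89%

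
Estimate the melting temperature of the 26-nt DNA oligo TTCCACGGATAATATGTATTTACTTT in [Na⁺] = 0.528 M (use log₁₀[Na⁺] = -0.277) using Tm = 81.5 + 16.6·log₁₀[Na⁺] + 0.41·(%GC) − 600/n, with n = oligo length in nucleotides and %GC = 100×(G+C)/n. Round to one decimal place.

Length n = 26. Base counts: T=12, G=3, A=7, C=4
G+C = 7, so %GC = 7/26 × 100 = 26.923%
Salt term: 16.6 × (-0.277) = -4.598
GC term: 0.41 × 26.923 = 11.038; length term: −600/26 = −23.077
Tm = 81.5 + (-4.598) + 11.038 − 23.077 = 64.863 → 64.9°C

64.9°C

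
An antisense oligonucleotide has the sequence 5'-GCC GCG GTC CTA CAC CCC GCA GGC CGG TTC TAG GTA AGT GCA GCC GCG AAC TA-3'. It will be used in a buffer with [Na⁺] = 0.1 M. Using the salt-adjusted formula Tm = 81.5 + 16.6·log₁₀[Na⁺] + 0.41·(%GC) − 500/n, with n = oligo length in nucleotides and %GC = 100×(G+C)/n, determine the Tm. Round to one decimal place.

82.5°C

Length n = 53. Base counts: T=8, A=10, C=19, G=16
G+C = 35, so %GC = 35/53 × 100 = 66.038%
Salt term: 16.6 × (-1) = -16.6
GC term: 0.41 × 66.038 = 27.076; length term: −500/53 = −9.434
Tm = 81.5 + (-16.6) + 27.076 − 9.434 = 82.542 → 82.5°C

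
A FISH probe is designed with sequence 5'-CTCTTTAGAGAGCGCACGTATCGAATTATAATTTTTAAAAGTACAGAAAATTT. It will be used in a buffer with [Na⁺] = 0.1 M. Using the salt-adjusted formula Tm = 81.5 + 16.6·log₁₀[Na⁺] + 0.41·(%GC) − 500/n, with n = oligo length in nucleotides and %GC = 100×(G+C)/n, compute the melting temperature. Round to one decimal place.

Length n = 53. A=20, T=18, C=7, G=8
G+C = 15, so %GC = 15/53 × 100 = 28.302%
Salt term: 16.6 × (-1) = -16.6
GC term: 0.41 × 28.302 = 11.604; length term: −500/53 = −9.434
Tm = 81.5 + (-16.6) + 11.604 − 9.434 = 67.07 → 67.1°C

67.1°C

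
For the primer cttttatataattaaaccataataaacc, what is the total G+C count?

5

Base counts: A=13, T=10, G=0, C=5
G+C = 0 + 5 = 5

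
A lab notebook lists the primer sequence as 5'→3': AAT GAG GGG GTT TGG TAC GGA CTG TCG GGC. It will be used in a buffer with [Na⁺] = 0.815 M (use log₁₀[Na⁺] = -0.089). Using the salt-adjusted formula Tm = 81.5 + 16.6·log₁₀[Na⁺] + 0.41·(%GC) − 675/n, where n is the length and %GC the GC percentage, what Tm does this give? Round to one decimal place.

Length n = 30. G=14, A=5, T=7, C=4
G+C = 18, so %GC = 18/30 × 100 = 60%
Salt term: 16.6 × (-0.089) = -1.477
GC term: 0.41 × 60 = 24.6; length term: −675/30 = −22.5
Tm = 81.5 + (-1.477) + 24.6 − 22.5 = 82.123 → 82.1°C

82.1°C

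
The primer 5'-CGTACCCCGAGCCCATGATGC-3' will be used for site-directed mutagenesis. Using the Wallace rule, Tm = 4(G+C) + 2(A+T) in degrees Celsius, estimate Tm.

70°C

Counting bases: A=4, C=9, G=5, T=3
AT pairs contribute 7, GC pairs contribute 14.
Tm = 2(7) + 4(14) = 14 + 56 = 70°C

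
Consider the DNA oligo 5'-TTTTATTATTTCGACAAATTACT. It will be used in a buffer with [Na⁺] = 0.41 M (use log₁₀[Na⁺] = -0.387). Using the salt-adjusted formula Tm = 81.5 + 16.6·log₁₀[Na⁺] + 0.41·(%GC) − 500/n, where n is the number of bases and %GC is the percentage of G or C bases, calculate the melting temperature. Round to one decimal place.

Length n = 23. T=12, A=7, G=1, C=3
G+C = 4, so %GC = 4/23 × 100 = 17.391%
Salt term: 16.6 × (-0.387) = -6.424
GC term: 0.41 × 17.391 = 7.13; length term: −500/23 = −21.739
Tm = 81.5 + (-6.424) + 7.13 − 21.739 = 60.467 → 60.5°C

60.5°C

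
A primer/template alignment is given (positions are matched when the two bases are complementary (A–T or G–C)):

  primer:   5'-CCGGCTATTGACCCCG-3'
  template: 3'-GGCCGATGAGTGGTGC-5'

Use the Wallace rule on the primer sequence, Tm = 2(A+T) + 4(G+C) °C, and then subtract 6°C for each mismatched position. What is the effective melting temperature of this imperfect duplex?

36°C

Primer base counts: A=2, T=3, G=4, C=7 → A+T=5, G+C=11
Perfect-match Tm = 2(5) + 4(11) = 10 + 44 = 54°C
Mismatches (positions where the bases are not complementary): 3 (at positions 8, 10, 14)
Effective Tm = 54 − 3×6 = 54 − 18 = 36°C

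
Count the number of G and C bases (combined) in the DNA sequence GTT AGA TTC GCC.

6

Base counts: A=2, C=3, G=3, T=4
G+C = 3 + 3 = 6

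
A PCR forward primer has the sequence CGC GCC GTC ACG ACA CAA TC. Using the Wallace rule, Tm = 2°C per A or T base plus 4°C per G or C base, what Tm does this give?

66°C

Base counts: A=5, G=4, C=9, T=2
AT pairs contribute 7, GC pairs contribute 13.
Tm = 2(7) + 4(13) = 14 + 52 = 66°C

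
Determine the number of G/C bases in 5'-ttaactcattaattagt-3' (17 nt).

3

Counting bases: T=8, G=1, C=2, A=6
G+C = 1 + 2 = 3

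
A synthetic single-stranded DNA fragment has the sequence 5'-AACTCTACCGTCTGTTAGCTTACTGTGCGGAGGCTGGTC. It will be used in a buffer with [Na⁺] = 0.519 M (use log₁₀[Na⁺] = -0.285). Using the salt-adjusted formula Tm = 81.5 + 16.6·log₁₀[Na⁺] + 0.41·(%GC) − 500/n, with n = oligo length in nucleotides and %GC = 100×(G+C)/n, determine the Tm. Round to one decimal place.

86.0°C

Length n = 39. Scanning the sequence gives C=10, T=12, G=11, A=6.
G+C = 21, so %GC = 21/39 × 100 = 53.846%
Salt term: 16.6 × (-0.285) = -4.731
GC term: 0.41 × 53.846 = 22.077; length term: −500/39 = −12.821
Tm = 81.5 + (-4.731) + 22.077 − 12.821 = 86.025 → 86.0°C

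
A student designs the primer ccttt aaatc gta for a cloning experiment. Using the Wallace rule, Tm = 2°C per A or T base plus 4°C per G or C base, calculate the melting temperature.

Scanning the sequence gives A=4, C=3, T=5, G=1.
AT pairs contribute 9, GC pairs contribute 4.
Tm = 2×9 + 4×4 = 34°C

34°C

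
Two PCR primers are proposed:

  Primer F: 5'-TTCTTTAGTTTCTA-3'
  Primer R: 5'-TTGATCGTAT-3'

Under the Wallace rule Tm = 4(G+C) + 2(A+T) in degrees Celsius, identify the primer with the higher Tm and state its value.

Primer F, 34°C

Primer F: A+T=11, G+C=3 → Tm = 2(11)+4(3) = 34°C
Primer R: A+T=7, G+C=3 → Tm = 2(7)+4(3) = 26°C
34°C vs 26°C → primer F is higher.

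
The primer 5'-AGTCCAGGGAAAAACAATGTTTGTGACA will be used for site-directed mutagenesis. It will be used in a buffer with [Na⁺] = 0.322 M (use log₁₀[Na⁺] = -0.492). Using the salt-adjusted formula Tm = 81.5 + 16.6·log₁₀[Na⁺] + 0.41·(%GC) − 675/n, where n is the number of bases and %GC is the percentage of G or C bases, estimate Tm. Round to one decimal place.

65.3°C

Length n = 28. Base counts: C=4, T=6, A=11, G=7
G+C = 11, so %GC = 11/28 × 100 = 39.286%
Salt term: 16.6 × (-0.492) = -8.167
GC term: 0.41 × 39.286 = 16.107; length term: −675/28 = −24.107
Tm = 81.5 + (-8.167) + 16.107 − 24.107 = 65.333 → 65.3°C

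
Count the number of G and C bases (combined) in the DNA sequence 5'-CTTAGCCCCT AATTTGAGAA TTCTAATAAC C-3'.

11

Base counts: G=3, A=10, C=8, T=10
G+C = 3 + 8 = 11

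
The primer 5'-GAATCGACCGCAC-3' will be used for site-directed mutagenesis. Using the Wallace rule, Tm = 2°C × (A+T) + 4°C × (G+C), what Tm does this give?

Base counts: A=4, G=3, T=1, C=5
A+T = 5, G+C = 8
Tm = 2×5 + 4×8 = 42°C

42°C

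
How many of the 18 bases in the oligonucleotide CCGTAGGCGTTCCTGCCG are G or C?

Scanning the sequence gives A=1, T=4, G=6, C=7.
Total G or C: 6 + 7 = 13

13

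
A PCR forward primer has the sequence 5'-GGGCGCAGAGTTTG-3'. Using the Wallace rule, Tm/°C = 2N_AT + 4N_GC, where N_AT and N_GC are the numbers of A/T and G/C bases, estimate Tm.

C=2, T=3, G=7, A=2
A+T = 5, G+C = 9
Tm = 2(5) + 4(9) = 10 + 36 = 46°C

46°C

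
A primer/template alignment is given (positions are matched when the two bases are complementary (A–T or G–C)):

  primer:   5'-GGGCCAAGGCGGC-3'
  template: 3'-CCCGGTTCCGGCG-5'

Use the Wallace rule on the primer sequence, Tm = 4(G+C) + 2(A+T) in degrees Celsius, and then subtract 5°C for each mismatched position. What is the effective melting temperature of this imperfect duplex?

Primer base counts: A=2, T=0, G=7, C=4 → A+T=2, G+C=11
Perfect-match Tm = 2(2) + 4(11) = 4 + 44 = 48°C
Mismatches (positions where the bases are not complementary): 1 (at position 11)
Effective Tm = 48 − 1×5 = 48 − 5 = 43°C

43°C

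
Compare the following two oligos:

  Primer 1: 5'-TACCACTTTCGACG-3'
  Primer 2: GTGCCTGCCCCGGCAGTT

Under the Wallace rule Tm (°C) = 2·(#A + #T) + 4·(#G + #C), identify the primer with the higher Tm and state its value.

Primer 2, 62°C

Primer 1: A+T=7, G+C=7 → Tm = 2(7)+4(7) = 42°C
Primer 2: A+T=5, G+C=13 → Tm = 2(5)+4(13) = 62°C
42°C vs 62°C → primer 2 is higher.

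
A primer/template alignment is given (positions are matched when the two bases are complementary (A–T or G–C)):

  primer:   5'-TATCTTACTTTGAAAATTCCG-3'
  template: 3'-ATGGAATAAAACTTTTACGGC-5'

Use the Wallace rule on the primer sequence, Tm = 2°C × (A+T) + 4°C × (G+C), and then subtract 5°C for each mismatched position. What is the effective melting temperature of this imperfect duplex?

Primer base counts: A=6, T=9, G=2, C=4 → A+T=15, G+C=6
Perfect-match Tm = 2(15) + 4(6) = 30 + 24 = 54°C
Mismatches (positions where the bases are not complementary): 3 (at positions 3, 8, 18)
Effective Tm = 54 − 3×5 = 54 − 15 = 39°C

39°C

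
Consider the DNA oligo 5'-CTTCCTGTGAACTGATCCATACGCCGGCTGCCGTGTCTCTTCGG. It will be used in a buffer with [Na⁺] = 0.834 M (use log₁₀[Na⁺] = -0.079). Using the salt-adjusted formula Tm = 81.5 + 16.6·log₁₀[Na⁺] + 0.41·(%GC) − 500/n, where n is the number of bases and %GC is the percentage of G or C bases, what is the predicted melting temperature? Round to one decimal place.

93.1°C

Length n = 44. Base counts: G=11, A=5, T=13, C=15
G+C = 26, so %GC = 26/44 × 100 = 59.091%
Salt term: 16.6 × (-0.079) = -1.311
GC term: 0.41 × 59.091 = 24.227; length term: −500/44 = −11.364
Tm = 81.5 + (-1.311) + 24.227 − 11.364 = 93.052 → 93.1°C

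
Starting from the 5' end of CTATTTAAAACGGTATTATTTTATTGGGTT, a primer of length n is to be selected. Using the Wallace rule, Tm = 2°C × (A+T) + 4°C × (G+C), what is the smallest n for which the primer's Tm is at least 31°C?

First 12 bases: CTATTTAAAACG → Tm = 30°C (< 31°C)
First 13 bases: CTATTTAAAACGG → Tm = 34°C (≥ 31°C)
Each additional base adds 2°C (A/T) or 4°C (G/C), so Tm is non-decreasing in n; n = 13 is the first length to reach 31°C.

n = 13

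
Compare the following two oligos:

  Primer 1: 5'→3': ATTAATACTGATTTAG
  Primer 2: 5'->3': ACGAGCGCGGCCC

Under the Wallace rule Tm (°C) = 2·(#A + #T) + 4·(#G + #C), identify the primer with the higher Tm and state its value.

Primer 1: A+T=13, G+C=3 → Tm = 2(13)+4(3) = 38°C
Primer 2: A+T=2, G+C=11 → Tm = 2(2)+4(11) = 48°C
38°C vs 48°C → primer 2 is higher.

Primer 2, 48°C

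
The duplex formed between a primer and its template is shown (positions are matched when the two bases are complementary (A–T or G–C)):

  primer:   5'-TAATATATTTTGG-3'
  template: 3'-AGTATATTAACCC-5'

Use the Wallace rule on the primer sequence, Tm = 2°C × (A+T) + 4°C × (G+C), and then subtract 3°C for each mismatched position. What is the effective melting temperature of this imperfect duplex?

21°C

Primer base counts: A=4, T=7, G=2, C=0 → A+T=11, G+C=2
Perfect-match Tm = 2(11) + 4(2) = 22 + 8 = 30°C
Mismatches (positions where the bases are not complementary): 3 (at positions 2, 8, 11)
Effective Tm = 30 − 3×3 = 30 − 9 = 21°C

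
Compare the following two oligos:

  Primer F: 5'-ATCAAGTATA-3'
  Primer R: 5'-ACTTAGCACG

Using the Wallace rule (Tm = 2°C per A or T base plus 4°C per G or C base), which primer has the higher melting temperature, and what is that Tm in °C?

Primer R, 30°C

Primer F: A+T=8, G+C=2 → Tm = 2(8)+4(2) = 24°C
Primer R: A+T=5, G+C=5 → Tm = 2(5)+4(5) = 30°C
24°C vs 30°C → primer R is higher.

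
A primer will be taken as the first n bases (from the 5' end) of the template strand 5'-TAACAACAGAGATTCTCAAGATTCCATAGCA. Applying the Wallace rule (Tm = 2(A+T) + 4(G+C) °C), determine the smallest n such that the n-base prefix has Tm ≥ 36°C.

First 13 bases: TAACAACAGAGAT → Tm = 34°C (< 36°C)
First 14 bases: TAACAACAGAGATT → Tm = 36°C (≥ 36°C)
Each additional base adds 2°C (A/T) or 4°C (G/C), so Tm is non-decreasing in n; n = 14 is the first length to reach 36°C.

n = 14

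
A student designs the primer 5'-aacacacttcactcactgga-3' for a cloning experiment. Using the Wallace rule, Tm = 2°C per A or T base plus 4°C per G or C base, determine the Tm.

Base counts: A=7, T=4, C=7, G=2
AT pairs contribute 11, GC pairs contribute 9.
Tm = 2×11 + 4×9 = 58°C

58°C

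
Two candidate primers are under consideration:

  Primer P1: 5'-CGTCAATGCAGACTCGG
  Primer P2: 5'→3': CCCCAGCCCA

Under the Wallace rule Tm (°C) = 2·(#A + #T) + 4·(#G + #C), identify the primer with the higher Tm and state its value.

Primer P1, 54°C

Primer P1: A+T=7, G+C=10 → Tm = 2(7)+4(10) = 54°C
Primer P2: A+T=2, G+C=8 → Tm = 2(2)+4(8) = 36°C
54°C vs 36°C → primer P1 is higher.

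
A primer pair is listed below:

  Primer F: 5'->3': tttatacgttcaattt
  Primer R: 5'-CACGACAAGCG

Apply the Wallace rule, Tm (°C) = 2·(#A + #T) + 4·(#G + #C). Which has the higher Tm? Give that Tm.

Primer F: A+T=13, G+C=3 → Tm = 2(13)+4(3) = 38°C
Primer R: A+T=4, G+C=7 → Tm = 2(4)+4(7) = 36°C
38°C vs 36°C → primer F is higher.

Primer F, 38°C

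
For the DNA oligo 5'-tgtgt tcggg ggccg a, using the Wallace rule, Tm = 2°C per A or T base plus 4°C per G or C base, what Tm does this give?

Scanning the sequence gives G=8, A=1, C=3, T=4.
So N_AT = 5 and N_GC = 11.
Tm = 2(5) + 4(11) = 10 + 44 = 54°C

54°C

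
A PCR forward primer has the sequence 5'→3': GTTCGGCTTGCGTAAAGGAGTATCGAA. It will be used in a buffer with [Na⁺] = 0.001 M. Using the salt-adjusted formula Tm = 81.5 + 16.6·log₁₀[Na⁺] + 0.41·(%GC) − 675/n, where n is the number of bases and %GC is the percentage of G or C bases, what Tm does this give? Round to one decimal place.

26.4°C

Length n = 27. C=4, T=7, G=9, A=7
G+C = 13, so %GC = 13/27 × 100 = 48.148%
Salt term: 16.6 × (-3) = -49.8
GC term: 0.41 × 48.148 = 19.741; length term: −675/27 = −25
Tm = 81.5 + (-49.8) + 19.741 − 25 = 26.441 → 26.4°C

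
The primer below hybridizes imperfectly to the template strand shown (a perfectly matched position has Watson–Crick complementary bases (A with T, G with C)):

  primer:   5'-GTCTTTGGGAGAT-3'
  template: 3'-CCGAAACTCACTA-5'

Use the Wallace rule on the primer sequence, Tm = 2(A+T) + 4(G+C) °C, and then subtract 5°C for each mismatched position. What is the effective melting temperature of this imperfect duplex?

Primer base counts: A=2, T=5, G=5, C=1 → A+T=7, G+C=6
Perfect-match Tm = 2(7) + 4(6) = 14 + 24 = 38°C
Mismatches (positions where the bases are not complementary): 3 (at positions 2, 8, 10)
Effective Tm = 38 − 3×5 = 38 − 15 = 23°C

23°C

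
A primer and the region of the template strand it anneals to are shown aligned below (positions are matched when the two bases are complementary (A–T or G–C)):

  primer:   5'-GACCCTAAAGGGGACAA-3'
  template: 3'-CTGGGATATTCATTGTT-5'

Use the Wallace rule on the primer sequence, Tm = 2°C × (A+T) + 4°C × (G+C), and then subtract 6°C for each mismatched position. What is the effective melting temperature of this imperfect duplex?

Primer base counts: A=7, T=1, G=5, C=4 → A+T=8, G+C=9
Perfect-match Tm = 2(8) + 4(9) = 16 + 36 = 52°C
Mismatches (positions where the bases are not complementary): 4 (at positions 8, 10, 12, 13)
Effective Tm = 52 − 4×6 = 52 − 24 = 28°C

28°C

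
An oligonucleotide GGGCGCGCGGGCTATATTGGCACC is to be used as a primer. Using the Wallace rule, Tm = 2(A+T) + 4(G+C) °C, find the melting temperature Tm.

Scanning the sequence gives A=3, T=4, C=7, G=10.
A+T = 7, G+C = 17
Tm = 4·17 + 2·7 = 68 + 14 = 82°C

82°C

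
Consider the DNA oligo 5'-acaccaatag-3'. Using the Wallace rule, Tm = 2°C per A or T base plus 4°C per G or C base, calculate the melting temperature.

Base counts: T=1, C=3, A=5, G=1
So N_AT = 6 and N_GC = 4.
Tm = 2×6 + 4×4 = 28°C

28°C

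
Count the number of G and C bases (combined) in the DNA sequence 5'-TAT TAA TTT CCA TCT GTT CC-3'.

Counting bases: C=5, A=4, G=1, T=10
Total G or C: 1 + 5 = 6

6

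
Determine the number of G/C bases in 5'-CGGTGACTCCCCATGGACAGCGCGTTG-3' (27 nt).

18

Base counts: G=9, T=5, A=4, C=9
Total G or C: 9 + 9 = 18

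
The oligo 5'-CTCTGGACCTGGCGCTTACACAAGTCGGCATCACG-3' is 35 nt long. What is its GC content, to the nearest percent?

60%

Counting bases: T=7, A=7, C=12, G=9
G+C = 9 + 12 = 21 out of 35 bases
%GC = 21/35 × 100 = 60% ≈ 60%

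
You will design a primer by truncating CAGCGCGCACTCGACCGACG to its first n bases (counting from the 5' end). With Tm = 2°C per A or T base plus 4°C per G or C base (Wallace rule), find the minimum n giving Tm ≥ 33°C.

First 9 bases: CAGCGCGCA → Tm = 32°C (< 33°C)
First 10 bases: CAGCGCGCAC → Tm = 36°C (≥ 33°C)
Each additional base adds 2°C (A/T) or 4°C (G/C), so Tm is non-decreasing in n; n = 10 is the first length to reach 33°C.

n = 10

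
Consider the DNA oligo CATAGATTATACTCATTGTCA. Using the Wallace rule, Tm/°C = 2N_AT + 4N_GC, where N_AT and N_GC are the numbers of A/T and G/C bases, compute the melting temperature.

54°C

Scanning the sequence gives G=2, A=7, C=4, T=8.
A+T = 15, G+C = 6
Tm = 4·6 + 2·15 = 24 + 30 = 54°C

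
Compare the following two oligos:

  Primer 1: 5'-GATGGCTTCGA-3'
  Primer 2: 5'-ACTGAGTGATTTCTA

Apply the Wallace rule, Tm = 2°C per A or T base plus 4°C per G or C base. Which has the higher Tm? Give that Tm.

Primer 2, 40°C

Primer 1: A+T=5, G+C=6 → Tm = 2(5)+4(6) = 34°C
Primer 2: A+T=10, G+C=5 → Tm = 2(10)+4(5) = 40°C
34°C vs 40°C → primer 2 is higher.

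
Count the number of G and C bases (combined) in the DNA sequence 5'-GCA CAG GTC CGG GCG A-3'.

Base counts: G=7, T=1, A=3, C=5
Total G or C: 7 + 5 = 12

12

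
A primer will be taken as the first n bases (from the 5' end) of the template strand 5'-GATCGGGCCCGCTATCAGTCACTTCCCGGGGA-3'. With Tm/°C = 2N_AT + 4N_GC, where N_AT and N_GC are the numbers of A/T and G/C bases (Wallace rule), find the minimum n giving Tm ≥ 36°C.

First 9 bases: GATCGGGCC → Tm = 32°C (< 36°C)
First 10 bases: GATCGGGCCC → Tm = 36°C (≥ 36°C)
Since every base adds ≥2°C, Tm only increases with n, so the threshold is first crossed at n = 10.

n = 10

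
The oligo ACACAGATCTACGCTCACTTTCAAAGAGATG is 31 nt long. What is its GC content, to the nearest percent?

42%

Base counts: A=11, T=7, G=5, C=8
G+C = 5 + 8 = 13 out of 31 bases
%GC = 13/31 × 100 = 41.94% ≈ 42%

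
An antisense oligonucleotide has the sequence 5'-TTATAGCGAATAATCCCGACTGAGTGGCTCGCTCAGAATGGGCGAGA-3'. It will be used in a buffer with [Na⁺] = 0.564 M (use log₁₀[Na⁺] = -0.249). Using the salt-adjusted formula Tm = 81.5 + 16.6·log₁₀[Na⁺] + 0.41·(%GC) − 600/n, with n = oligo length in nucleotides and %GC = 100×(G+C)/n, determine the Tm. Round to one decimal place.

Length n = 47. Base counts: G=14, C=10, A=13, T=10
G+C = 24, so %GC = 24/47 × 100 = 51.064%
Salt term: 16.6 × (-0.249) = -4.133
GC term: 0.41 × 51.064 = 20.936; length term: −600/47 = −12.766
Tm = 81.5 + (-4.133) + 20.936 − 12.766 = 85.537 → 85.5°C

85.5°C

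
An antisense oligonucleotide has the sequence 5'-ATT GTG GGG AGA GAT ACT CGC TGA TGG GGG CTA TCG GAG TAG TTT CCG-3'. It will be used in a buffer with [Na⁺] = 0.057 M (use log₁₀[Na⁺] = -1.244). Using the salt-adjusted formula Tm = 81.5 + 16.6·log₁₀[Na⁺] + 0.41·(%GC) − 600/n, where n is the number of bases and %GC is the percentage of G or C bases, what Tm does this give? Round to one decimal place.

70.6°C

Length n = 48. Base counts: G=19, T=13, C=7, A=9
G+C = 26, so %GC = 26/48 × 100 = 54.167%
Salt term: 16.6 × (-1.244) = -20.65
GC term: 0.41 × 54.167 = 22.208; length term: −600/48 = −12.5
Tm = 81.5 + (-20.65) + 22.208 − 12.5 = 70.558 → 70.6°C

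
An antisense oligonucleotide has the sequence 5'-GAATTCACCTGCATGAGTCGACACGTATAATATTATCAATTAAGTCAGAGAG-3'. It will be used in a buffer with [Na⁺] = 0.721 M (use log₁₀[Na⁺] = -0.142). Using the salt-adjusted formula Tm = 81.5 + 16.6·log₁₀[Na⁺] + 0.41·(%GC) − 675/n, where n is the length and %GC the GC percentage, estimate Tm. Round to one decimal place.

81.1°C

Length n = 52. Scanning the sequence gives C=9, T=14, G=10, A=19.
G+C = 19, so %GC = 19/52 × 100 = 36.538%
Salt term: 16.6 × (-0.142) = -2.357
GC term: 0.41 × 36.538 = 14.981; length term: −675/52 = −12.981
Tm = 81.5 + (-2.357) + 14.981 − 12.981 = 81.143 → 81.1°C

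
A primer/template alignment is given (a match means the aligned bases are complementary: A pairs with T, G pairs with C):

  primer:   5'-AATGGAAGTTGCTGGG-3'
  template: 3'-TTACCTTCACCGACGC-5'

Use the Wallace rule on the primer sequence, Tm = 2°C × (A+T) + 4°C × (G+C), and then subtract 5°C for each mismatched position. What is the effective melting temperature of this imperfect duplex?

38°C

Primer base counts: A=4, T=4, G=7, C=1 → A+T=8, G+C=8
Perfect-match Tm = 2(8) + 4(8) = 16 + 32 = 48°C
Mismatches (positions where the bases are not complementary): 2 (at positions 10, 15)
Effective Tm = 48 − 2×5 = 48 − 10 = 38°C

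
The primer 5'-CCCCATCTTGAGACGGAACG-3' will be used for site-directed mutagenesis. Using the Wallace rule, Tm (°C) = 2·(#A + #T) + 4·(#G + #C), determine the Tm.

64°C

Base counts: T=3, A=5, C=7, G=5
A+T = 8, G+C = 12
Tm = 2(8) + 4(12) = 16 + 48 = 64°C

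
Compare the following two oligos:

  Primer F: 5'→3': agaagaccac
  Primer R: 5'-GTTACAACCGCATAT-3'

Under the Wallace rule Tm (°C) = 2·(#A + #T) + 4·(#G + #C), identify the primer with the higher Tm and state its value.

Primer F: A+T=5, G+C=5 → Tm = 2(5)+4(5) = 30°C
Primer R: A+T=9, G+C=6 → Tm = 2(9)+4(6) = 42°C
30°C vs 42°C → primer R is higher.

Primer R, 42°C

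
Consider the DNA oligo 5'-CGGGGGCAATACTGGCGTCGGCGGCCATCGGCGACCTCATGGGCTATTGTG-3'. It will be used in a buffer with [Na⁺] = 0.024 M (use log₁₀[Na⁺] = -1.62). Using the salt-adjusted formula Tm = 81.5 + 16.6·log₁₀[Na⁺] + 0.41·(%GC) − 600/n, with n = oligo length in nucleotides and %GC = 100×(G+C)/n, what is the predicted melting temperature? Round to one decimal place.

Length n = 51. Scanning the sequence gives A=7, T=10, G=20, C=14.
G+C = 34, so %GC = 34/51 × 100 = 66.667%
Salt term: 16.6 × (-1.62) = -26.892
GC term: 0.41 × 66.667 = 27.333; length term: −600/51 = −11.765
Tm = 81.5 + (-26.892) + 27.333 − 11.765 = 70.176 → 70.2°C

70.2°C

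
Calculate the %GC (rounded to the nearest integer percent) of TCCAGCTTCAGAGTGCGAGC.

60%

Base counts: C=6, T=4, A=4, G=6
G+C = 6 + 6 = 12 out of 20 bases
%GC = 12/20 × 100 = 60% ≈ 60%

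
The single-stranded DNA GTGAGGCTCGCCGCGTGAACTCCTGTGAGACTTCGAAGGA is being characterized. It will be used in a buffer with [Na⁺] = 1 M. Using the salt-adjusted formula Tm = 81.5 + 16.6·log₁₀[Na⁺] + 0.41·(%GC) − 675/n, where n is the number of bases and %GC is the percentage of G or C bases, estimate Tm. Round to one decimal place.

89.2°C

Length n = 40. Base counts: T=8, G=14, C=10, A=8
G+C = 24, so %GC = 24/40 × 100 = 60%
Salt term: 16.6 × (0) = 0
GC term: 0.41 × 60 = 24.6; length term: −675/40 = −16.875
Tm = 81.5 + (0) + 24.6 − 16.875 = 89.225 → 89.2°C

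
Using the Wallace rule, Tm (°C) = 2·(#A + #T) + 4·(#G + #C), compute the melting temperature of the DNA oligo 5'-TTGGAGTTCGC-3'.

Base counts: G=4, C=2, T=4, A=1
So N_AT = 5 and N_GC = 6.
Tm = 4·6 + 2·5 = 24 + 10 = 34°C

34°C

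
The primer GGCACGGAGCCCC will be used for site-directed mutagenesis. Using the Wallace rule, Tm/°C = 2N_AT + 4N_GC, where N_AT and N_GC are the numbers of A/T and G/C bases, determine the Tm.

48°C

Base counts: A=2, T=0, C=6, G=5
A+T = 2, G+C = 11
Tm = 2×2 + 4×11 = 48°C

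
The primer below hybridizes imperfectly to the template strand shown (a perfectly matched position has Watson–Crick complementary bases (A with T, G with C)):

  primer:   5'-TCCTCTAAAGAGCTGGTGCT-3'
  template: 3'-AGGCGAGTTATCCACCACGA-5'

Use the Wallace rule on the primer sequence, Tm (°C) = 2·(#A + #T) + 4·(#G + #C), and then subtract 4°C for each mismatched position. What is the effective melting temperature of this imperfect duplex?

44°C

Primer base counts: A=4, T=6, G=5, C=5 → A+T=10, G+C=10
Perfect-match Tm = 2(10) + 4(10) = 20 + 40 = 60°C
Mismatches (positions where the bases are not complementary): 4 (at positions 4, 7, 10, 13)
Effective Tm = 60 − 4×4 = 60 − 16 = 44°C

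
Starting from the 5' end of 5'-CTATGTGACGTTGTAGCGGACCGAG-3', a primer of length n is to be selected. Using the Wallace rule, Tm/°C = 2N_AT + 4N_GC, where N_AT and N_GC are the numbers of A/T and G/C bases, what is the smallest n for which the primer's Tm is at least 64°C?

First 20 bases: CTATGTGACGTTGTAGCGGA → Tm = 60°C (< 64°C)
First 21 bases: CTATGTGACGTTGTAGCGGAC → Tm = 64°C (≥ 64°C)
Each additional base adds 2°C (A/T) or 4°C (G/C), so Tm is non-decreasing in n; n = 21 is the first length to reach 64°C.

n = 21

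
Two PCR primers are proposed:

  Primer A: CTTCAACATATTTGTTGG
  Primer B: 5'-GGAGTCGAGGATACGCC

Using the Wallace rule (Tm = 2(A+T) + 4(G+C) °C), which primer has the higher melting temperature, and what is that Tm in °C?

Primer A: A+T=12, G+C=6 → Tm = 2(12)+4(6) = 48°C
Primer B: A+T=6, G+C=11 → Tm = 2(6)+4(11) = 56°C
48°C vs 56°C → primer B is higher.

Primer B, 56°C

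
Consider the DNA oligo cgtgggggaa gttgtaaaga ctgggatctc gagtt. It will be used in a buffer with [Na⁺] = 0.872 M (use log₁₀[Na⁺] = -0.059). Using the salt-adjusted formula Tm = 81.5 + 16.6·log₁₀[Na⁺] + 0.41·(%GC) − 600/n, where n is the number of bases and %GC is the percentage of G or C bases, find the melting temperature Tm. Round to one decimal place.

Length n = 35. C=4, G=14, T=9, A=8
G+C = 18, so %GC = 18/35 × 100 = 51.429%
Salt term: 16.6 × (-0.059) = -0.979
GC term: 0.41 × 51.429 = 21.086; length term: −600/35 = −17.143
Tm = 81.5 + (-0.979) + 21.086 − 17.143 = 84.464 → 84.5°C

84.5°C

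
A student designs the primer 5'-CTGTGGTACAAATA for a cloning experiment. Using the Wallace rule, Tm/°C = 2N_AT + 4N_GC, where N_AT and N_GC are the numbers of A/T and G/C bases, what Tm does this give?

38°C

Counting bases: C=2, G=3, A=5, T=4
AT pairs contribute 9, GC pairs contribute 5.
Tm = 2×9 + 4×5 = 38°C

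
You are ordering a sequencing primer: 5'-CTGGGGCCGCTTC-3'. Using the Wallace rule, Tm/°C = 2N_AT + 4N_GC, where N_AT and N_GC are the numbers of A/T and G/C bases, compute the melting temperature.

Scanning the sequence gives A=0, G=5, C=5, T=3.
AT pairs contribute 3, GC pairs contribute 10.
Tm = 2(3) + 4(10) = 6 + 40 = 46°C

46°C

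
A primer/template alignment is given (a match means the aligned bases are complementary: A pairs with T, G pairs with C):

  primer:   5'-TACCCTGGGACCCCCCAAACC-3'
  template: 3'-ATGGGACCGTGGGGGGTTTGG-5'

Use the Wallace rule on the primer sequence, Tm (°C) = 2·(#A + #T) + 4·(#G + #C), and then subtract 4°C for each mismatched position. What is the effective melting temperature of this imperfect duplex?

Primer base counts: A=5, T=2, G=3, C=11 → A+T=7, G+C=14
Perfect-match Tm = 2(7) + 4(14) = 14 + 56 = 70°C
Mismatches (positions where the bases are not complementary): 1 (at position 9)
Effective Tm = 70 − 1×4 = 70 − 4 = 66°C

66°C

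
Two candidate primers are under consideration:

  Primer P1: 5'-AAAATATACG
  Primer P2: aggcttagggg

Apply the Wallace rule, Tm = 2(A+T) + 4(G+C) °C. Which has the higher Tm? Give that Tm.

Primer P2, 36°C

Primer P1: A+T=8, G+C=2 → Tm = 2(8)+4(2) = 24°C
Primer P2: A+T=4, G+C=7 → Tm = 2(4)+4(7) = 36°C
24°C vs 36°C → primer P2 is higher.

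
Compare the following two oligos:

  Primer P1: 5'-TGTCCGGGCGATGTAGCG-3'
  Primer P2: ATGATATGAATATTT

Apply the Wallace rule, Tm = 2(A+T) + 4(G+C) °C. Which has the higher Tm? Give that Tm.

Primer P1, 60°C

Primer P1: A+T=6, G+C=12 → Tm = 2(6)+4(12) = 60°C
Primer P2: A+T=13, G+C=2 → Tm = 2(13)+4(2) = 34°C
60°C vs 34°C → primer P1 is higher.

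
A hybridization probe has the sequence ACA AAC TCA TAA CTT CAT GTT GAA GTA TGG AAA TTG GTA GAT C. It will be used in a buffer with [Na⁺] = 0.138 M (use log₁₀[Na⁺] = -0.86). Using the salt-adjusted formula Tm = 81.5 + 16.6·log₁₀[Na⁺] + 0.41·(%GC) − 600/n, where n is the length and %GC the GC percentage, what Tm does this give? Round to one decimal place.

Length n = 43. Scanning the sequence gives T=13, C=6, G=8, A=16.
G+C = 14, so %GC = 14/43 × 100 = 32.558%
Salt term: 16.6 × (-0.86) = -14.276
GC term: 0.41 × 32.558 = 13.349; length term: −600/43 = −13.953
Tm = 81.5 + (-14.276) + 13.349 − 13.953 = 66.62 → 66.6°C

66.6°C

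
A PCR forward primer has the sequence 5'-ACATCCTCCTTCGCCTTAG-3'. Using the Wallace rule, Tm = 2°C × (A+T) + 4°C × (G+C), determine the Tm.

A=3, G=2, C=8, T=6
A+T = 9, G+C = 10
Tm = 2×9 + 4×10 = 58°C

58°C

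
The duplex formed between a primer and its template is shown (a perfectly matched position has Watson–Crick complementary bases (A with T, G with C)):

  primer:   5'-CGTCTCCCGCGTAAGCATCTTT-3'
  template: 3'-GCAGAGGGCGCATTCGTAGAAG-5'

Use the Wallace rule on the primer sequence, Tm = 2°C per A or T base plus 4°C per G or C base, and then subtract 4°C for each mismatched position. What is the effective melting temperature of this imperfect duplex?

64°C

Primer base counts: A=3, T=7, G=4, C=8 → A+T=10, G+C=12
Perfect-match Tm = 2(10) + 4(12) = 20 + 48 = 68°C
Mismatches (positions where the bases are not complementary): 1 (at position 22)
Effective Tm = 68 − 1×4 = 68 − 4 = 64°C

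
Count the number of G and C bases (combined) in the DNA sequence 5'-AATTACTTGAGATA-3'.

Counting bases: C=1, T=5, A=6, G=2
Total G or C: 2 + 1 = 3

3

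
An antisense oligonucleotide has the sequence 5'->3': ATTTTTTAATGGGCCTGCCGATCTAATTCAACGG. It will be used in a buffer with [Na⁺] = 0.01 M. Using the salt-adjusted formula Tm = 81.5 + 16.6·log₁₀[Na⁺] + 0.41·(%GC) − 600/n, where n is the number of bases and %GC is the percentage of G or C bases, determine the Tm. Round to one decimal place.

47.5°C

Length n = 34. T=12, C=7, A=8, G=7
G+C = 14, so %GC = 14/34 × 100 = 41.176%
Salt term: 16.6 × (-2) = -33.2
GC term: 0.41 × 41.176 = 16.882; length term: −600/34 = −17.647
Tm = 81.5 + (-33.2) + 16.882 − 17.647 = 47.535 → 47.5°C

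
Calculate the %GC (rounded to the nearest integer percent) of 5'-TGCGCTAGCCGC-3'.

Scanning the sequence gives C=5, G=4, T=2, A=1.
G+C = 4 + 5 = 9 out of 12 bases
%GC = 9/12 × 100 = 75% ≈ 75%

75%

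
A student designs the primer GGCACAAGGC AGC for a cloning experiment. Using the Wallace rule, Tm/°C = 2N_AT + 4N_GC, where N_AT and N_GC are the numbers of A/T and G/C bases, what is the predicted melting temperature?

44°C

Counting bases: C=4, T=0, A=4, G=5
A+T = 4, G+C = 9
Tm = 2×4 + 4×9 = 44°C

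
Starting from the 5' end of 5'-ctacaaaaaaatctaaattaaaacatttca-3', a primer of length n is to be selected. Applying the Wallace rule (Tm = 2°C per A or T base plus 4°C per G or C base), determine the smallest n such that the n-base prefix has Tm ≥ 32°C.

n = 13

First 12 bases: CTACAAAAAAAT → Tm = 28°C (< 32°C)
First 13 bases: CTACAAAAAAATC → Tm = 32°C (≥ 32°C)
Each additional base adds 2°C (A/T) or 4°C (G/C), so Tm is non-decreasing in n; n = 13 is the first length to reach 32°C.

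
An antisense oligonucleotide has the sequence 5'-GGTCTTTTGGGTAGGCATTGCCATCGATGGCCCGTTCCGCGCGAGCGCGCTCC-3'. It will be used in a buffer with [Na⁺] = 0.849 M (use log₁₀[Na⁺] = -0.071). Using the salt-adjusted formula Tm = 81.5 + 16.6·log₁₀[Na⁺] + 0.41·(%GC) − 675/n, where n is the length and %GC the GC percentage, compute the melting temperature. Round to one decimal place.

94.7°C

Length n = 53. C=17, T=13, A=5, G=18
G+C = 35, so %GC = 35/53 × 100 = 66.038%
Salt term: 16.6 × (-0.071) = -1.179
GC term: 0.41 × 66.038 = 27.076; length term: −675/53 = −12.736
Tm = 81.5 + (-1.179) + 27.076 − 12.736 = 94.661 → 94.7°C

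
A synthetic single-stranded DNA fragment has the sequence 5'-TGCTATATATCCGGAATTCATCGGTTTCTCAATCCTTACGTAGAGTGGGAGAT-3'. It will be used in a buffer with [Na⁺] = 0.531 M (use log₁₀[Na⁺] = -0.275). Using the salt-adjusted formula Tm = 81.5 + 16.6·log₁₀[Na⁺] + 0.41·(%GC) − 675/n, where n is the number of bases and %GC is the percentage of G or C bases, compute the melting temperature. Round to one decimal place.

81.2°C

Length n = 53. C=10, G=12, A=13, T=18
G+C = 22, so %GC = 22/53 × 100 = 41.509%
Salt term: 16.6 × (-0.275) = -4.565
GC term: 0.41 × 41.509 = 17.019; length term: −675/53 = −12.736
Tm = 81.5 + (-4.565) + 17.019 − 12.736 = 81.218 → 81.2°C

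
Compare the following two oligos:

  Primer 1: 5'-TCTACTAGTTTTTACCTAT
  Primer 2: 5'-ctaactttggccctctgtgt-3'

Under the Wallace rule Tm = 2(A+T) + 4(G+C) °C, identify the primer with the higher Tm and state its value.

Primer 2, 60°C

Primer 1: A+T=14, G+C=5 → Tm = 2(14)+4(5) = 48°C
Primer 2: A+T=10, G+C=10 → Tm = 2(10)+4(10) = 60°C
48°C vs 60°C → primer 2 is higher.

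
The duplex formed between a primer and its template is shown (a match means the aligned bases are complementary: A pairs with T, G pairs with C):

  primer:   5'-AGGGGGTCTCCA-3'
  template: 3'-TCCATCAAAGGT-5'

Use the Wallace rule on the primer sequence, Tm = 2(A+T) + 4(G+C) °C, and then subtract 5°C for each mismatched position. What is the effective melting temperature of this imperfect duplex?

Primer base counts: A=2, T=2, G=5, C=3 → A+T=4, G+C=8
Perfect-match Tm = 2(4) + 4(8) = 8 + 32 = 40°C
Mismatches (positions where the bases are not complementary): 3 (at positions 4, 5, 8)
Effective Tm = 40 − 3×5 = 40 − 15 = 25°C

25°C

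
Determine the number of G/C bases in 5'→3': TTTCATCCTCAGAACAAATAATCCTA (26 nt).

8

Counting bases: T=8, C=7, G=1, A=10
Total G or C: 1 + 7 = 8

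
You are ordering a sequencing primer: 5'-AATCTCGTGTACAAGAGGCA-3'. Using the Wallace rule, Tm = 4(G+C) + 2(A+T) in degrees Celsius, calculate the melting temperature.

Scanning the sequence gives T=4, C=4, G=5, A=7.
AT pairs contribute 11, GC pairs contribute 9.
Tm = 2(11) + 4(9) = 22 + 36 = 58°C

58°C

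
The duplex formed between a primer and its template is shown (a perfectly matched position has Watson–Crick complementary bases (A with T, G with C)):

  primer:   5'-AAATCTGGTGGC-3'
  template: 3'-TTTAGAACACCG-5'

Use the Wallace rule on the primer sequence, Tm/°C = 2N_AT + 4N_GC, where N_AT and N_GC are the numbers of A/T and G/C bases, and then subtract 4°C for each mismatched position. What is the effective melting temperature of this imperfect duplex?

32°C

Primer base counts: A=3, T=3, G=4, C=2 → A+T=6, G+C=6
Perfect-match Tm = 2(6) + 4(6) = 12 + 24 = 36°C
Mismatches (positions where the bases are not complementary): 1 (at position 7)
Effective Tm = 36 − 1×4 = 36 − 4 = 32°C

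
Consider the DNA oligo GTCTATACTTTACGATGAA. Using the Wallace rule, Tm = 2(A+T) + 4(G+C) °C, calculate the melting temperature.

T=7, A=6, G=3, C=3
A+T = 13, G+C = 6
Tm = 2(13) + 4(6) = 26 + 24 = 50°C

50°C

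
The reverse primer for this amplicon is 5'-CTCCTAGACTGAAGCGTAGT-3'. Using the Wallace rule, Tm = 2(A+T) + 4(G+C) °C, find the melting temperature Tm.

Counting bases: A=5, T=5, C=5, G=5
A+T = 10, G+C = 10
Tm = 2(10) + 4(10) = 20 + 40 = 60°C

60°C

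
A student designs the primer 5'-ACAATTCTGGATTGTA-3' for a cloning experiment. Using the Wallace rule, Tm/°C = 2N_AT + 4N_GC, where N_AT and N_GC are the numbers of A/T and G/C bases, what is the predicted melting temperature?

42°C

G=3, A=5, C=2, T=6
AT pairs contribute 11, GC pairs contribute 5.
Tm = 4·5 + 2·11 = 20 + 22 = 42°C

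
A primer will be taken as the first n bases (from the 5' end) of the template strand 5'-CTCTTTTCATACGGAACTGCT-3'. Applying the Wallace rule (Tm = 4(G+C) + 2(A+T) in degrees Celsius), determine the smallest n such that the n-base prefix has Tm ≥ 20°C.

First 7 bases: CTCTTTT → Tm = 18°C (< 20°C)
First 8 bases: CTCTTTTC → Tm = 22°C (≥ 20°C)
Each additional base adds 2°C (A/T) or 4°C (G/C), so Tm is non-decreasing in n; n = 8 is the first length to reach 20°C.

n = 8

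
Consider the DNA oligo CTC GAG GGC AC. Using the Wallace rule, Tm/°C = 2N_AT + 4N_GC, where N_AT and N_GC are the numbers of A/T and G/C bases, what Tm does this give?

38°C

Counting bases: A=2, C=4, G=4, T=1
So N_AT = 3 and N_GC = 8.
Tm = 4·8 + 2·3 = 32 + 6 = 38°C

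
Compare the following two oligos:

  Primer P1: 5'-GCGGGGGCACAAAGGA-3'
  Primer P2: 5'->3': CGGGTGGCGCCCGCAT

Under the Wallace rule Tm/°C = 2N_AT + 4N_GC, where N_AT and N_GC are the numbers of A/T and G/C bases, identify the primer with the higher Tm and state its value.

Primer P1: A+T=5, G+C=11 → Tm = 2(5)+4(11) = 54°C
Primer P2: A+T=3, G+C=13 → Tm = 2(3)+4(13) = 58°C
54°C vs 58°C → primer P2 is higher.

Primer P2, 58°C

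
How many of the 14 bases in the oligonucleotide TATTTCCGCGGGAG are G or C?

8

Base counts: G=5, C=3, T=4, A=2
Total G or C: 5 + 3 = 8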